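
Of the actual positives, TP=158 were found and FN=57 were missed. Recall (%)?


Recall = TP/(TP+FN)
= 158/(158+57)
= 158/215 = 73.49%

73.49%


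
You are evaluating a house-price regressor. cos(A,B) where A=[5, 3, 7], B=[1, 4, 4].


A·B = 5·1 + 3·4 + 7·4 = 45
‖A‖ = √83 = 9.1104, ‖B‖ = √33 = 5.7446
cos = 45/(√83·√33) = 45/√2739 = 0.8598

0.8598


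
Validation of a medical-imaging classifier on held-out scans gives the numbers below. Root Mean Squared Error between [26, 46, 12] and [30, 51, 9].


MSE = 50/3 = 16.6667
RMSE = √(50/3) = 4.0825

4.0825


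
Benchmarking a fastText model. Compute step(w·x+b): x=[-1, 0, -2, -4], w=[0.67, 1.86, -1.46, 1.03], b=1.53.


z = (-1)·(0.67) + (0)·(1.86) + (-2)·(-1.46) + (-4)·(1.03) + 1.53
  = -0.34
step(z) = 0 (z<0)

0


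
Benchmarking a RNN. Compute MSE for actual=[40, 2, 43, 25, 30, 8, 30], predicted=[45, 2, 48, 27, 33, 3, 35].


Squared errors: (40-45)²=25, (2-2)²=0, (43-48)²=25, (25-27)²=4, (30-33)²=9, (8-3)²=25, (30-35)²=25
Sum = 113
MSE = 113/7 = 113/7

113/7


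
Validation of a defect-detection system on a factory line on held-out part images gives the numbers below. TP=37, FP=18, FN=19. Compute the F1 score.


Precision = 37/55 = 0.6727
Recall = 37/56 = 0.6607
F1 = 2·P·R/(P+R) = 2·TP/(2·TP+FP+FN) = 74/(74+18+19) = 74/111 = 0.6667

0.6667


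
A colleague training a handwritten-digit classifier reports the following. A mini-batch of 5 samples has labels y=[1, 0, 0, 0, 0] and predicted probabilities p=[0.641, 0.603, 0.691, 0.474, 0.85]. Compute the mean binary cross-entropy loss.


L[0] = -ln(0.641) = 0.4447
L[1] = -ln(1-0.603) = -ln(0.397) = 0.9238
L[2] = -ln(1-0.691) = -ln(0.309) = 1.1744
L[3] = -ln(1-0.474) = -ln(0.526) = 0.6425
L[4] = -ln(1-0.85) = -ln(0.15) = 1.8971
mean = (0.4447 + 0.9238 + 1.1744 + 0.6425 + 1.8971)/5 = 1.0165

1.0165


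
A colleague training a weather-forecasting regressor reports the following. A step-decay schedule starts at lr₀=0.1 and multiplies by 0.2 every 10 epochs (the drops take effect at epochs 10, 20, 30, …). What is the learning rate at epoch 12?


n_drops = ⌊12/10⌋ = 1
lr = 0.1·0.2^1 = 0.1·0.2 = 0.02

0.02


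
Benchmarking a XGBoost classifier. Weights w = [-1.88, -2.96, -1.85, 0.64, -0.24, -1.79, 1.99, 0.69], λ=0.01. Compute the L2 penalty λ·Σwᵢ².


‖w‖₂² = (-1.88)² + (-2.96)² + (-1.85)² + (0.64)² + (-0.24)² + (-1.79)² + (1.99)² + (0.69)²
     = 3.5344 + 8.7616 + 3.4225 + 0.4096 + 0.0576 + 3.2041 + 3.9601 + 0.4761
     = 23.826
λ·‖w‖₂² = 0.01·23.826 = 0.23826

0.23826


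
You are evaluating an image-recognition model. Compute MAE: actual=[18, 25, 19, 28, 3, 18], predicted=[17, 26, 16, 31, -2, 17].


Absolute errors: |18-17|=1, |25-26|=1, |19-16|=3, |28-31|=3, |3+ 2|=5, |18-17|=1
Sum = 14
MAE = 14/6 = 7/3

7/3


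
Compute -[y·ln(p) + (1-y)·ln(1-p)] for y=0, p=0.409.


BCE = -[y·ln(p) + (1-y)·ln(1-p)]
= -0 - 1·ln(1-0.409)
= -ln(0.591) = 0.5259

0.5259


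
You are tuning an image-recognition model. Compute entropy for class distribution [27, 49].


Probabilities: [27/76, 49/76] ≈ [0.3553, 0.6447]
H = -((27/76)·log₂(27/76) + (49/76)·log₂(49/76))
  = 0.9387 bits

0.9387 bits


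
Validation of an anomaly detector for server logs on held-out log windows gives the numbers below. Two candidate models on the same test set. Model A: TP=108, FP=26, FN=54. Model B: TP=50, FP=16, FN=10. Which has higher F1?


Model A: P=108/134=0.806, R=108/162=0.6667, F1=2PR/(P+R)=2TP/(2TP+FP+FN)=216/296=0.7297
Model B: P=50/66=0.7576, R=50/60=0.8333, F1=2PR/(P+R)=2TP/(2TP+FP+FN)=100/126=0.7937
0.7297 < 0.7937 → Model B

Model B


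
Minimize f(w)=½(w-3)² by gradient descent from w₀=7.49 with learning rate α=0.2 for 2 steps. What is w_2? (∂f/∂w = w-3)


step 1: grad = 7.49-3 = 4.49; w = 7.49 - 0.2·(4.49) = 6.592
step 2: grad = 6.592-3 = 3.592; w = 6.592 - 0.2·(3.592) = 5.8736

5.8736


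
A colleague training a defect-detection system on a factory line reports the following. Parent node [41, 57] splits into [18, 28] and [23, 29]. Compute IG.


Parent = [41, 57], H_parent = 0.9807
H_left = 0.9656 (n=46), H_right = 0.9904 (n=52)
H_children = (46/98)·0.9656 + (52/98)·0.9904 = 0.9788
IG = 0.9807 - 0.9788 = 0.0019

0.0019


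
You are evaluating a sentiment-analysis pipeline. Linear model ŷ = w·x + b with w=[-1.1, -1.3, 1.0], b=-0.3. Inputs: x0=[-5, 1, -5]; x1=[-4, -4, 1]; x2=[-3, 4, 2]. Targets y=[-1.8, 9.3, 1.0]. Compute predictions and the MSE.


ŷ0 = (-1.1)·(-5) + (-1.3)·(1) + (1.0)·(-5) - 0.3 = -1.1
ŷ1 = (-1.1)·(-4) + (-1.3)·(-4) + (1.0)·(1) - 0.3 = 10.3
ŷ2 = (-1.1)·(-3) + (-1.3)·(4) + (1.0)·(2) - 0.3 = -0.2
errors² = [0.49, 1.0, 1.44]
MSE = 2.9300/3 = 0.9767

0.9767


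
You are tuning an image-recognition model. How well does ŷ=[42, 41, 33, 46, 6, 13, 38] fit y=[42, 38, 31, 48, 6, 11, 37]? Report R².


ȳ = 30.4286
SS_res = Σ(y-ŷ)² = 22
SS_tot = Σ(y-ȳ)² = 1517.71
R² = 1 - SS_res/SS_tot = 1 - 0.0145 = 0.9855

0.9855


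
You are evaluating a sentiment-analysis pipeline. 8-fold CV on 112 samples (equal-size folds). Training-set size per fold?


Fold size = 112/8 = 14
Training per fold = 112 - 14 = 98

98


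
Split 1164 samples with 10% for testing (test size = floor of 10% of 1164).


Test = ⌊1164·10/100⌋ = 116
Train = 1164 - 116 = 1048

Train: 1048, Test: 116


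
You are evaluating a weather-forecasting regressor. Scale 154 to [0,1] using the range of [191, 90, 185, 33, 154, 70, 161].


min=33, max=191
(154-33)/(191-33) = 121/158 = 0.7658

0.7658


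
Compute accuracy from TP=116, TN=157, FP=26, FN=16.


Accuracy = (TP+TN)/(TP+TN+FP+FN)
= (116+157)/(315)
= 273/315 = 86.67%

86.67%


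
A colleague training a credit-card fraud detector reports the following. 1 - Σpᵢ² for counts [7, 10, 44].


Probabilities: [7/61, 10/61, 44/61] ≈ [0.1148, 0.1639, 0.7213]
Σpᵢ² = (49 + 100 + 1936)/61² = 2085/3721
Gini = 1 - Σpᵢ² = 1 - 2085/3721 = 0.4397

0.4397


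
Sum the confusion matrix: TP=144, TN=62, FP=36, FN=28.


Total = TP + TN + FP + FN
= 144 + 62 + 36 + 28
= 270
(Predicted positive: 180, predicted negative: 90)

270


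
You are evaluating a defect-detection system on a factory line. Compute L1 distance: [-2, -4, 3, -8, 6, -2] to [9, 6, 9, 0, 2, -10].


d = |-2-9| + |-4-6| + |3-9| + |-8-0| + |6-2| + |-2+ 10|
  = 11 + 10 + 6 + 8 + 4 + 8
  = 47

47


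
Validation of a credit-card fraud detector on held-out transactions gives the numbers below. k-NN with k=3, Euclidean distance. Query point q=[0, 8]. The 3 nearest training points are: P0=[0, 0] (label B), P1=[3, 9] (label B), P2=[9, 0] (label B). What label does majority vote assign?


d(q,P0) = 8.0  (label B)
d(q,P1) = 3.1623  (label B)
d(q,P2) = 12.0416  (label B)
Votes: A=0, B=3
Majority → B

B


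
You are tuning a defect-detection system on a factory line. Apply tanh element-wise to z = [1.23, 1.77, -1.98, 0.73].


tanh(1.23) = 0.8426
tanh(1.77) = 0.9436
tanh(-1.98) = -0.9626
tanh(0.73) = 0.6231
result = [0.8426, 0.9436, -0.9626, 0.6231]

[0.8426, 0.9436, -0.9626, 0.6231]


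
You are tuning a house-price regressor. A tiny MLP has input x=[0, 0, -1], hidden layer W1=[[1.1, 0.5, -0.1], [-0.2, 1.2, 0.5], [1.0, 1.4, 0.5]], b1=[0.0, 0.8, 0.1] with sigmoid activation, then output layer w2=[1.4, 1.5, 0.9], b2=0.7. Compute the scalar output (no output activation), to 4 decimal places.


z1[0] = (1.1)·(0) + (0.5)·(0) + (-0.1)·(-1) + 0.0 = 0.1
z1[1] = (-0.2)·(0) + (1.2)·(0) + (0.5)·(-1) + 0.8 = 0.3
z1[2] = (1.0)·(0) + (1.4)·(0) + (0.5)·(-1) + 0.1 = -0.4
h = sigmoid(z1) = [0.525, 0.5744, 0.4013]
output = (1.4)·(0.525) + (1.5)·(0.5744) + (0.9)·(0.4013) + 0.7 = 2.6578

2.6578


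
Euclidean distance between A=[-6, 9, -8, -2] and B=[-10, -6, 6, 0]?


d = √((-6+ 10)² + (9+ 6)² + (-8-6)² + (-2-0)²)
  = √(16 + 225 + 196 + 4)
  = √441 = 21.0

21.0


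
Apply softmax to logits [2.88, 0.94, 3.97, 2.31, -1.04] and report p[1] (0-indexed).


Exponentials: e^2.88=17.8143, e^0.94=2.56, e^3.97=52.9845, e^2.31=10.0744, e^-1.04=0.3535
Sum = 83.7867
Softmax = [0.2126, 0.0306, 0.6324, 0.1202, 0.0042]
p[1] = 2.56/83.7867 = 0.0306

0.0306


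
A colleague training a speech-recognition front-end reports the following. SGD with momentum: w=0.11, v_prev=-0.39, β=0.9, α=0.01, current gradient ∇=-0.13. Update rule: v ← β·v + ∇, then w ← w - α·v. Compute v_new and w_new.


v_new = 0.9·-0.39 - 0.13 = -0.351 - 0.13 = -0.481
w_new = 0.11 - 0.01·-0.481 = 0.11 + 0.00481 = 0.11481

v_new=-0.481, w_new=0.11481


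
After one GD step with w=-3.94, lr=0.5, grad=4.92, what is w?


w_new = w - α·∇
= -3.94 - 0.5·4.92
= -3.94 - 2.46
= -6.4

-6.4


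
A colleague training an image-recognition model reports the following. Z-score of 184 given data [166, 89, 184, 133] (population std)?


μ = 143, σ = 36.1455
z = (184 - 143)/36.1455 = 1.1343

1.1343


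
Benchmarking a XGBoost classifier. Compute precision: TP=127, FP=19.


Precision = TP/(TP+FP)
= 127/(127+19)
= 127/146 = 86.99%

86.99%


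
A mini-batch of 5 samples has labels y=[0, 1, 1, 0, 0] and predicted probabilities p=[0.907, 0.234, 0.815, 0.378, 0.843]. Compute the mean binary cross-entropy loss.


L[0] = -ln(1-0.907) = -ln(0.093) = 2.3752
L[1] = -ln(0.234) = 1.4524
L[2] = -ln(0.815) = 0.2046
L[3] = -ln(1-0.378) = -ln(0.622) = 0.4748
L[4] = -ln(1-0.843) = -ln(0.157) = 1.8515
mean = (2.3752 + 1.4524 + 0.2046 + 0.4748 + 1.8515)/5 = 1.2717

1.2717


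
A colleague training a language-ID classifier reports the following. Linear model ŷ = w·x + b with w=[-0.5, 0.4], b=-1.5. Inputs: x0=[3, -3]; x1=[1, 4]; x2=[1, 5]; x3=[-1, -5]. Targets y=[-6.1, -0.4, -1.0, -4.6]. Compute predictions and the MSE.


ŷ0 = (-0.5)·(3) + (0.4)·(-3) - 1.5 = -4.2
ŷ1 = (-0.5)·(1) + (0.4)·(4) - 1.5 = -0.4
ŷ2 = (-0.5)·(1) + (0.4)·(5) - 1.5 = 0.0
ŷ3 = (-0.5)·(-1) + (0.4)·(-5) - 1.5 = -3.0
errors² = [3.61, 0.0, 1.0, 2.56]
MSE = 7.1700/4 = 1.7925

1.7925


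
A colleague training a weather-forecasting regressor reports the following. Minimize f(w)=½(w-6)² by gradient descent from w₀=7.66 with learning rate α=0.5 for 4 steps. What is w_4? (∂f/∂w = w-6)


step 1: grad = 7.66-6 = 1.66; w = 7.66 - 0.5·(1.66) = 6.83
step 2: grad = 6.83-6 = 0.83; w = 6.83 - 0.5·(0.83) = 6.415
step 3: grad = 6.415-6 = 0.415; w = 6.415 - 0.5·(0.415) = 6.2075
step 4: grad = 6.2075-6 = 0.2075; w = 6.2075 - 0.5·(0.2075) = 6.10375

6.10375


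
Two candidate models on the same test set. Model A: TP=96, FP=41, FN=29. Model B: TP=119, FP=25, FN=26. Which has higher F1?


Model A: P=96/137=0.7007, R=96/125=0.768, F1=2PR/(P+R)=2TP/(2TP+FP+FN)=192/262=0.7328
Model B: P=119/144=0.8264, R=119/145=0.8207, F1=2PR/(P+R)=2TP/(2TP+FP+FN)=238/289=0.8235
0.7328 < 0.8235 → Model B

Model B


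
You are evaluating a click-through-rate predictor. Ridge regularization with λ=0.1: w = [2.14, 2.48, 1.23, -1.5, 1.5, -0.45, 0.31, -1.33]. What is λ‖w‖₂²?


‖w‖₂² = (2.14)² + (2.48)² + (1.23)² + (-1.5)² + (1.5)² + (-0.45)² + (0.31)² + (-1.33)²
     = 4.5796 + 6.1504 + 1.5129 + 2.25 + 2.25 + 0.2025 + 0.0961 + 1.7689
     = 18.8104
λ·‖w‖₂² = 0.1·18.8104 = 1.88104

1.88104


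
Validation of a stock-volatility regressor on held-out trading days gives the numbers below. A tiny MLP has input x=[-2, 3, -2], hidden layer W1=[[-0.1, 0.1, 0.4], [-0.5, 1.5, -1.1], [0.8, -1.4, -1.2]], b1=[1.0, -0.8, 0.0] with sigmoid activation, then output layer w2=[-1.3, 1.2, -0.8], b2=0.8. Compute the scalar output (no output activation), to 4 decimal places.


z1[0] = (-0.1)·(-2) + (0.1)·(3) + (0.4)·(-2) + 1.0 = 0.7
z1[1] = (-0.5)·(-2) + (1.5)·(3) + (-1.1)·(-2) - 0.8 = 6.9
z1[2] = (0.8)·(-2) + (-1.4)·(3) + (-1.2)·(-2) + 0.0 = -3.4
h = sigmoid(z1) = [0.6682, 0.999, 0.0323]
output = (-1.3)·(0.6682) + (1.2)·(0.999) + (-0.8)·(0.0323) + 0.8 = 1.1043

1.1043


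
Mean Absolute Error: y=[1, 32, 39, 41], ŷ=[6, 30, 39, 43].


Absolute errors: |1-6|=5, |32-30|=2, |39-39|=0, |41-43|=2
Sum = 9
MAE = 9/4 = 9/4

9/4


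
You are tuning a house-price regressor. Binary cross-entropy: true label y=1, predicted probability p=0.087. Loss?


BCE = -[y·ln(p) + (1-y)·ln(1-p)]
= -1·ln(0.087) - 0
= -ln(0.087) = 2.4418

2.4418


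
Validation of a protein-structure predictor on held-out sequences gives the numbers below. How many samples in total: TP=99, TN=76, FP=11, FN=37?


Total = TP + TN + FP + FN
= 99 + 76 + 11 + 37
= 223
(Predicted positive: 110, predicted negative: 113)

223


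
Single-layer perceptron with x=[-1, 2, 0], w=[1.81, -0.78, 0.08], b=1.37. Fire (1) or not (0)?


z = (-1)·(1.81) + (2)·(-0.78) + (0)·(0.08) + 1.37
  = -2.0
step(z) = 0 (z<0)

0


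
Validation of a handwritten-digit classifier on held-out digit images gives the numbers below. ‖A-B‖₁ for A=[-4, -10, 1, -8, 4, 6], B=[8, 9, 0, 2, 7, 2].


d = |-4-8| + |-10-9| + |1-0| + |-8-2| + |4-7| + |6-2|
  = 12 + 19 + 1 + 10 + 3 + 4
  = 49

49


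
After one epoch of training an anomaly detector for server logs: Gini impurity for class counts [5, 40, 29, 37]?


Probabilities: [5/111, 40/111, 29/111, 37/111] ≈ [0.045, 0.3604, 0.2613, 0.3333]
Σpᵢ² = (25 + 1600 + 841 + 1369)/111² = 3835/12321
Gini = 1 - Σpᵢ² = 1 - 3835/12321 = 0.6887

0.6887


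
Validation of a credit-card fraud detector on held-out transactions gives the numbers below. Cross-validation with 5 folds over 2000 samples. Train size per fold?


Fold size = 2000/5 = 400
Training per fold = 2000 - 400 = 1600

1600


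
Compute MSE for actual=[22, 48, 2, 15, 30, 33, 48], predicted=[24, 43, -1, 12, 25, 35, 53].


Squared errors: (22-24)²=4, (48-43)²=25, (2+ 1)²=9, (15-12)²=9, (30-25)²=25, (33-35)²=4, (48-53)²=25
Sum = 101
MSE = 101/7 = 101/7

101/7


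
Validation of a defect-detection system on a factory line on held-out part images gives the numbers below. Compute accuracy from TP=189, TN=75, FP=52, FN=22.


Accuracy = (TP+TN)/(TP+TN+FP+FN)
= (189+75)/(338)
= 264/338 = 78.11%

78.11%


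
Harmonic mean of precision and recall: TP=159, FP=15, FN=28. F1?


Precision = 159/174 = 0.9138
Recall = 159/187 = 0.8503
F1 = 2·P·R/(P+R) = 2·TP/(2·TP+FP+FN) = 318/(318+15+28) = 318/361 = 0.8809

0.8809


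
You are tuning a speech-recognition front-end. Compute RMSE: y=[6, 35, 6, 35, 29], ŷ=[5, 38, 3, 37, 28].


MSE = 24/5 = 4.8
RMSE = √(24/5) = 2.1909

2.1909


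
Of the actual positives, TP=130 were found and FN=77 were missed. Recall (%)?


Recall = TP/(TP+FN)
= 130/(130+77)
= 130/207 = 62.8%

62.8%


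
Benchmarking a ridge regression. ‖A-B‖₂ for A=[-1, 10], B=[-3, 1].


d = √((-1+ 3)² + (10-1)²)
  = √(4 + 81)
  = √85 = 9.2195

9.2195


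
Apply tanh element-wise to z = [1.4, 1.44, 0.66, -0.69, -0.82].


tanh(1.4) = 0.8854
tanh(1.44) = 0.8937
tanh(0.66) = 0.5784
tanh(-0.69) = -0.598
tanh(-0.82) = -0.6751
result = [0.8854, 0.8937, 0.5784, -0.598, -0.6751]

[0.8854, 0.8937, 0.5784, -0.598, -0.6751]


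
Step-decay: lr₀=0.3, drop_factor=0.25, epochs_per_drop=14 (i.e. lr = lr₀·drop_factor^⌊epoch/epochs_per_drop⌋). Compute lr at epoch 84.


n_drops = ⌊84/14⌋ = 6
lr = 0.3·0.25^6 = 0.3·0.000244140625 = 0.0000732421875

0.0000732421875


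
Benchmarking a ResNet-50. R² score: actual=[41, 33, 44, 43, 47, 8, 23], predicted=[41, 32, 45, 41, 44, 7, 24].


ȳ = 34.1429
SS_res = Σ(y-ŷ)² = 17
SS_tot = Σ(y-ȳ)² = 1196.86
R² = 1 - SS_res/SS_tot = 1 - 0.0142 = 0.9858

0.9858


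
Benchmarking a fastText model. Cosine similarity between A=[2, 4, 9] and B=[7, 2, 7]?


A·B = 2·7 + 4·2 + 9·7 = 85
‖A‖ = √101 = 10.0499, ‖B‖ = √102 = 10.0995
cos = 85/(√101·√102) = 85/√10302 = 0.8374

0.8374


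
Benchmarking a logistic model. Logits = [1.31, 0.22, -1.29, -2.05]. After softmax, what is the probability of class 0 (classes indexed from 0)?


Exponentials: e^1.31=3.7062, e^0.22=1.2461, e^-1.29=0.2753, e^-2.05=0.1287
Sum = 5.3563
Softmax = [0.6919, 0.2326, 0.0514, 0.024]
p[0] = 3.7062/5.3563 = 0.6919

0.6919


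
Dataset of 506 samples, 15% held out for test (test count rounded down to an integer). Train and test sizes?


Test = ⌊506·15/100⌋ = 75
Train = 506 - 75 = 431

Train: 431, Test: 75


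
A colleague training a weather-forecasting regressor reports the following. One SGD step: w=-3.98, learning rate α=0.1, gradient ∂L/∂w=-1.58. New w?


w_new = w - α·∇
= -3.98 - 0.1·-1.58
= -3.98 + 0.158
= -3.822

-3.822


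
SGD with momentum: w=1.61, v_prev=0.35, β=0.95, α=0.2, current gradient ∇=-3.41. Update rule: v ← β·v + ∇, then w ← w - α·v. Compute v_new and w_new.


v_new = 0.95·0.35 - 3.41 = 0.3325 - 3.41 = -3.0775
w_new = 1.61 - 0.2·-3.0775 = 1.61 + 0.6155 = 2.2255

v_new=-3.0775, w_new=2.2255


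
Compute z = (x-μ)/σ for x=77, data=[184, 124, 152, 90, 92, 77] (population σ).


μ = 119.8333, σ = 38.0106
z = (77 - 119.8333)/38.0106 = -1.1269

-1.1269


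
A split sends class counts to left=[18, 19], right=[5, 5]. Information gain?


Parent = [23, 24], H_parent = 0.9997
H_left = 0.9995 (n=37), H_right = 1 (n=10)
H_children = (37/47)·0.9995 + (10/47)·1 = 0.9996
IG = 0.9997 - 0.9996 = 0.0001

0.0001


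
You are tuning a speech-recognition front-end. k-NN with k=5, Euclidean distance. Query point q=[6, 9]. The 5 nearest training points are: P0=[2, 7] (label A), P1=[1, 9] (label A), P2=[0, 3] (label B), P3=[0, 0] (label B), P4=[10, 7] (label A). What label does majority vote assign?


d(q,P0) = 4.4721  (label A)
d(q,P1) = 5.0  (label A)
d(q,P2) = 8.4853  (label B)
d(q,P3) = 10.8167  (label B)
d(q,P4) = 4.4721  (label A)
Votes: A=3, B=2
Majority → A

A


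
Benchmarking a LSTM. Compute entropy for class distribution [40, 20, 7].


Probabilities: [40/67, 20/67, 7/67] ≈ [0.597, 0.2985, 0.1045]
H = -((40/67)·log₂(40/67) + (20/67)·log₂(20/67) + (7/67)·log₂(7/67))
  = 1.3054 bits

1.3054 bits


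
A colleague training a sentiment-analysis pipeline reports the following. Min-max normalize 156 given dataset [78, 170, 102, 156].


min=78, max=170
(156-78)/(170-78) = 78/92 = 0.8478

0.8478


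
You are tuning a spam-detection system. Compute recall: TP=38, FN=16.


Recall = TP/(TP+FN)
= 38/(38+16)
= 38/54 = 70.37%

70.37%


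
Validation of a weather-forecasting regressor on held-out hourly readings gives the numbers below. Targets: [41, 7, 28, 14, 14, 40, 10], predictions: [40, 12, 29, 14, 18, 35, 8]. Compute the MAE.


Absolute errors: |41-40|=1, |7-12|=5, |28-29|=1, |14-14|=0, |14-18|=4, |40-35|=5, |10-8|=2
Sum = 18
MAE = 18/7 = 18/7

18/7


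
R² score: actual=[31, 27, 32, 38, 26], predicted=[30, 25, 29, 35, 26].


ȳ = 30.8
SS_res = Σ(y-ŷ)² = 23
SS_tot = Σ(y-ȳ)² = 90.8
R² = 1 - SS_res/SS_tot = 1 - 0.2533 = 0.7467

0.7467


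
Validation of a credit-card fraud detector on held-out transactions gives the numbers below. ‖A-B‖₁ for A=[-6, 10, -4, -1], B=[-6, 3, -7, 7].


d = |-6+ 6| + |10-3| + |-4+ 7| + |-1-7|
  = 0 + 7 + 3 + 8
  = 18

18


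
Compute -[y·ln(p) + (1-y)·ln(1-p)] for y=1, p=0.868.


BCE = -[y·ln(p) + (1-y)·ln(1-p)]
= -1·ln(0.868) - 0
= -ln(0.868) = 0.1416

0.1416


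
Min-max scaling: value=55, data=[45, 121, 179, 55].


min=45, max=179
(55-45)/(179-45) = 10/134 = 0.0746

0.0746


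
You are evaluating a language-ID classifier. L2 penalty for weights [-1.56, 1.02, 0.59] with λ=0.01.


‖w‖₂² = (-1.56)² + (1.02)² + (0.59)²
     = 2.4336 + 1.0404 + 0.3481
     = 3.8221
λ·‖w‖₂² = 0.01·3.8221 = 0.038221

0.038221


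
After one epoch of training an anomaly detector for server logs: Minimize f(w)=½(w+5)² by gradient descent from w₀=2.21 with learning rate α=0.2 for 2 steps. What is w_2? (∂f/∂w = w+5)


step 1: grad = 2.21+5 = 7.21; w = 2.21 - 0.2·(7.21) = 0.768
step 2: grad = 0.768+5 = 5.768; w = 0.768 - 0.2·(5.768) = -0.3856

-0.3856


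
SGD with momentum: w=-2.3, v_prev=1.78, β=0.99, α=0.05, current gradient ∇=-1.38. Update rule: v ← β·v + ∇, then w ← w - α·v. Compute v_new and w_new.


v_new = 0.99·1.78 - 1.38 = 1.7622 - 1.38 = 0.3822
w_new = -2.3 - 0.05·0.3822 = -2.3 - 0.01911 = -2.31911

v_new=0.3822, w_new=-2.31911


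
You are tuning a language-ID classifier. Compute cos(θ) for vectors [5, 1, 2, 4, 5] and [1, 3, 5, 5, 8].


A·B = 5·1 + 1·3 + 2·5 + 4·5 + 5·8 = 78
‖A‖ = √71 = 8.4261, ‖B‖ = √124 = 11.1355
cos = 78/(√71·√124) = 78/√8804 = 0.8313

0.8313


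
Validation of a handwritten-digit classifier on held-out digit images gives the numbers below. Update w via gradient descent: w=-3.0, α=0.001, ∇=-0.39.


w_new = w - α·∇
= -3.0 - 0.001·-0.39
= -3.0 + 0.00039
= -2.99961

-2.99961


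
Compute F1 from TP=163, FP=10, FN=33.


Precision = 163/173 = 0.9422
Recall = 163/196 = 0.8316
F1 = 2·P·R/(P+R) = 2·TP/(2·TP+FP+FN) = 326/(326+10+33) = 326/369 = 0.8835

0.8835


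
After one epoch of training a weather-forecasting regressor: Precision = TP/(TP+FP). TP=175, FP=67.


Precision = TP/(TP+FP)
= 175/(175+67)
= 175/242 = 72.31%

72.31%


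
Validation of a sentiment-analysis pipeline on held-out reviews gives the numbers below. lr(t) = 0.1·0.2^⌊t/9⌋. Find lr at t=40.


n_drops = ⌊40/9⌋ = 4
lr = 0.1·0.2^4 = 0.1·0.0016 = 0.00016

0.00016


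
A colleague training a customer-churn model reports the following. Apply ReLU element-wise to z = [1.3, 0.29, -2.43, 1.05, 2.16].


ReLU(1.3) = max(0, 1.3) = 1.3
ReLU(0.29) = max(0, 0.29) = 0.29
ReLU(-2.43) = max(0, -2.43) = 0.0
ReLU(1.05) = max(0, 1.05) = 1.05
ReLU(2.16) = max(0, 2.16) = 2.16
result = [1.3, 0.29, 0.0, 1.05, 2.16]

[1.3, 0.29, 0.0, 1.05, 2.16]


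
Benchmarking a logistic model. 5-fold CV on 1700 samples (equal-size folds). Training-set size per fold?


Fold size = 1700/5 = 340
Training per fold = 1700 - 340 = 1360

1360


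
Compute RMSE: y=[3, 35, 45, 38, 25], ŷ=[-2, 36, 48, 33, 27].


MSE = 64/5 = 12.8
RMSE = √(64/5) = 3.5777

3.5777


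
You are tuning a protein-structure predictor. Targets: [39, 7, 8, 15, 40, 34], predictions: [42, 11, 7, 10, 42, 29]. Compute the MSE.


Squared errors: (39-42)²=9, (7-11)²=16, (8-7)²=1, (15-10)²=25, (40-42)²=4, (34-29)²=25
Sum = 80
MSE = 80/6 = 40/3

40/3


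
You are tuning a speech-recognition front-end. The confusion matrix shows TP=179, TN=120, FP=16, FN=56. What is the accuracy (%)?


Accuracy = (TP+TN)/(TP+TN+FP+FN)
= (179+120)/(371)
= 299/371 = 80.59%

80.59%


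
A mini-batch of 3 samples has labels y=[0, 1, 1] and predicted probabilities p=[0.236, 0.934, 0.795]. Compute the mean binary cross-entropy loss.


L[0] = -ln(1-0.236) = -ln(0.764) = 0.2692
L[1] = -ln(0.934) = 0.0683
L[2] = -ln(0.795) = 0.2294
mean = (0.2692 + 0.0683 + 0.2294)/3 = 0.189

0.189


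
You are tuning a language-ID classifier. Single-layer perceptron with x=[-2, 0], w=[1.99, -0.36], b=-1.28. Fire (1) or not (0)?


z = (-2)·(1.99) + (0)·(-0.36) - 1.28
  = -5.26
step(z) = 0 (z<0)

0


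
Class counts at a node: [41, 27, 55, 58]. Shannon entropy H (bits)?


Probabilities: [41/181, 27/181, 55/181, 58/181] ≈ [0.2265, 0.1492, 0.3039, 0.3204]
H = -((41/181)·log₂(41/181) + (27/181)·log₂(27/181) + (55/181)·log₂(55/181) + (58/181)·log₂(58/181))
  = 1.9431 bits

1.9431 bits


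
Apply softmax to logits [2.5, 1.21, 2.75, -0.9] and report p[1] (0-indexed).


Exponentials: e^2.5=12.1825, e^1.21=3.3535, e^2.75=15.6426, e^-0.9=0.4066
Sum = 31.5852
Softmax = [0.3857, 0.1062, 0.4953, 0.0129]
p[1] = 3.3535/31.5852 = 0.1062

0.1062


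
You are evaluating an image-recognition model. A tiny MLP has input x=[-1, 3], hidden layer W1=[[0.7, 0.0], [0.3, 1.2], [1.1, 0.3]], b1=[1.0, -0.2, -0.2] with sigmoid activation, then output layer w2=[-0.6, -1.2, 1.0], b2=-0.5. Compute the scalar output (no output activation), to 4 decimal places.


z1[0] = (0.7)·(-1) + (0.0)·(3) + 1.0 = 0.3
z1[1] = (0.3)·(-1) + (1.2)·(3) - 0.2 = 3.1
z1[2] = (1.1)·(-1) + (0.3)·(3) - 0.2 = -0.4
h = sigmoid(z1) = [0.5744, 0.9569, 0.4013]
output = (-0.6)·(0.5744) + (-1.2)·(0.9569) + (1.0)·(0.4013) - 0.5 = -1.5916

-1.5916


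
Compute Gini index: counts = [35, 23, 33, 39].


Probabilities: [35/130, 23/130, 33/130, 39/130] ≈ [0.2692, 0.1769, 0.2538, 0.3]
Σpᵢ² = (1225 + 529 + 1089 + 1521)/130² = 4364/16900
Gini = 1 - Σpᵢ² = 1 - 4364/16900 = 0.7418

0.7418


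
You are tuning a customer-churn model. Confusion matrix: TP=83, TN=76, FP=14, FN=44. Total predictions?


Total = TP + TN + FP + FN
= 83 + 76 + 14 + 44
= 217
(Predicted positive: 97, predicted negative: 120)

217


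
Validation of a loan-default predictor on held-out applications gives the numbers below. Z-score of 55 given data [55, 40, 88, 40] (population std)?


μ = 55.75, σ = 19.6007
z = (55 - 55.75)/19.6007 = -0.0383

-0.0383


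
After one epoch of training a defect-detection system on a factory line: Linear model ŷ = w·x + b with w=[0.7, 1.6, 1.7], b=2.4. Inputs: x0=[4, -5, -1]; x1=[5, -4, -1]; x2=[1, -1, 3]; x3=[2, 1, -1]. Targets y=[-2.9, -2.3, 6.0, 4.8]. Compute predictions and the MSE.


ŷ0 = (0.7)·(4) + (1.6)·(-5) + (1.7)·(-1) + 2.4 = -4.5
ŷ1 = (0.7)·(5) + (1.6)·(-4) + (1.7)·(-1) + 2.4 = -2.2
ŷ2 = (0.7)·(1) + (1.6)·(-1) + (1.7)·(3) + 2.4 = 6.6
ŷ3 = (0.7)·(2) + (1.6)·(1) + (1.7)·(-1) + 2.4 = 3.7
errors² = [2.56, 0.01, 0.36, 1.21]
MSE = 4.1400/4 = 1.035

1.035


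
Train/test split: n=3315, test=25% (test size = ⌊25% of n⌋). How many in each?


Test = ⌊3315·25/100⌋ = 828
Train = 3315 - 828 = 2487

Train: 2487, Test: 828


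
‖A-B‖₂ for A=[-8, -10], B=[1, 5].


d = √((-8-1)² + (-10-5)²)
  = √(81 + 225)
  = √306 = 17.4929

17.4929


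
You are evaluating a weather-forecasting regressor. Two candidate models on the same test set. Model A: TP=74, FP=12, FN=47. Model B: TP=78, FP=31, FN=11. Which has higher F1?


Model A: P=74/86=0.8605, R=74/121=0.6116, F1=2PR/(P+R)=2TP/(2TP+FP+FN)=148/207=0.715
Model B: P=78/109=0.7156, R=78/89=0.8764, F1=2PR/(P+R)=2TP/(2TP+FP+FN)=156/198=0.7879
0.715 < 0.7879 → Model B

Model B


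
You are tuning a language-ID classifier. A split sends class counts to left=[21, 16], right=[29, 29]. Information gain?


Parent = [50, 45], H_parent = 0.998
H_left = 0.9868 (n=37), H_right = 1 (n=58)
H_children = (37/95)·0.9868 + (58/95)·1 = 0.9949
IG = 0.998 - 0.9949 = 0.0031

0.0031


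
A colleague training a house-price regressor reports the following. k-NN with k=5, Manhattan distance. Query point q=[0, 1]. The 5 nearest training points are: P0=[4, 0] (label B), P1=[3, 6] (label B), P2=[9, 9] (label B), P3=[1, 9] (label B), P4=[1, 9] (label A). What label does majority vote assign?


d(q,P0) = 5  (label B)
d(q,P1) = 8  (label B)
d(q,P2) = 17  (label B)
d(q,P3) = 9  (label B)
d(q,P4) = 9  (label A)
Votes: A=1, B=4
Majority → B

B


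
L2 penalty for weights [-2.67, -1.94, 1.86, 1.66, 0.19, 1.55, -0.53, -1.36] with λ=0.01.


‖w‖₂² = (-2.67)² + (-1.94)² + (1.86)² + (1.66)² + (0.19)² + (1.55)² + (-0.53)² + (-1.36)²
     = 7.1289 + 3.7636 + 3.4596 + 2.7556 + 0.0361 + 2.4025 + 0.2809 + 1.8496
     = 21.6768
λ·‖w‖₂² = 0.01·21.6768 = 0.216768

0.216768


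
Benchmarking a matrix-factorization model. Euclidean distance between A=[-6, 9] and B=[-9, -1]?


d = √((-6+ 9)² + (9+ 1)²)
  = √(9 + 100)
  = √109 = 10.4403

10.4403


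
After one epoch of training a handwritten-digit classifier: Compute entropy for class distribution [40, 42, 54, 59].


Probabilities: [40/195, 42/195, 54/195, 59/195] ≈ [0.2051, 0.2154, 0.2769, 0.3026]
H = -((40/195)·log₂(40/195) + (42/195)·log₂(42/195) + (54/195)·log₂(54/195) + (59/195)·log₂(59/195))
  = 1.9807 bits

1.9807 bits


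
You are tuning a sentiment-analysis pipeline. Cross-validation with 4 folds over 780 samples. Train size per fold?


Fold size = 780/4 = 195
Training per fold = 780 - 195 = 585

585


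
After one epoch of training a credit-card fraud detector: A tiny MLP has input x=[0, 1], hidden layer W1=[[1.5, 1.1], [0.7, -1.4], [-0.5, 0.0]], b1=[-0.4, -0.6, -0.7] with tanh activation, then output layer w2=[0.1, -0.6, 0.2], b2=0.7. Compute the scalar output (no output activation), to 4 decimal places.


z1[0] = (1.5)·(0) + (1.1)·(1) - 0.4 = 0.7
z1[1] = (0.7)·(0) + (-1.4)·(1) - 0.6 = -2.0
z1[2] = (-0.5)·(0) + (0.0)·(1) - 0.7 = -0.7
h = tanh(z1) = [0.6044, -0.964, -0.6044]
output = (0.1)·(0.6044) + (-0.6)·(-0.964) + (0.2)·(-0.6044) + 0.7 = 1.218

1.218


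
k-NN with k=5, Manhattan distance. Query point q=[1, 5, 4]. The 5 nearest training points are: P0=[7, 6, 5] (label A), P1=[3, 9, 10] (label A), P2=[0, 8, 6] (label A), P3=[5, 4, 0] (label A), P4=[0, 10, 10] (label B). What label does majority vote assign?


d(q,P0) = 8  (label A)
d(q,P1) = 12  (label A)
d(q,P2) = 6  (label A)
d(q,P3) = 9  (label A)
d(q,P4) = 12  (label B)
Votes: A=4, B=1
Majority → A

A


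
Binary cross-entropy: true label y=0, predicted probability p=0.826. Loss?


BCE = -[y·ln(p) + (1-y)·ln(1-p)]
= -0 - 1·ln(1-0.826)
= -ln(0.174) = 1.7487

1.7487


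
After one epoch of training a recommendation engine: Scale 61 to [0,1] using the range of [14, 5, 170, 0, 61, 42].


min=0, max=170
(61-0)/(170-0) = 61/170 = 0.3588

0.3588


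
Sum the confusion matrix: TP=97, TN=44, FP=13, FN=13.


Total = TP + TN + FP + FN
= 97 + 44 + 13 + 13
= 167
(Predicted positive: 110, predicted negative: 57)

167


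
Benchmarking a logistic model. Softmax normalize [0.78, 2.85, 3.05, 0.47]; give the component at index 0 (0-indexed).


Exponentials: e^0.78=2.1815, e^2.85=17.2878, e^3.05=21.1153, e^0.47=1.6
Sum = 42.1846
Softmax = [0.0517, 0.4098, 0.5005, 0.0379]
p[0] = 2.1815/42.1846 = 0.0517

0.0517


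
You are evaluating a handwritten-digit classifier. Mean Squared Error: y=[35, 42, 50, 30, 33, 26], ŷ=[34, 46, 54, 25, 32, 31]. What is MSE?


Squared errors: (35-34)²=1, (42-46)²=16, (50-54)²=16, (30-25)²=25, (33-32)²=1, (26-31)²=25
Sum = 84
MSE = 84/6 = 14

14


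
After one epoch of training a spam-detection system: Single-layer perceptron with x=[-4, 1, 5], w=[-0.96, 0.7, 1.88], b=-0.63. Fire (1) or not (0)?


z = (-4)·(-0.96) + (1)·(0.7) + (5)·(1.88) - 0.63
  = 13.31
step(z) = 1 (z≥0)

1


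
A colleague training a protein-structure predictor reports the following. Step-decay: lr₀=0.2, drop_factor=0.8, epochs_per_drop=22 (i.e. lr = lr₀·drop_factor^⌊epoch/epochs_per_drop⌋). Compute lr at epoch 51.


n_drops = ⌊51/22⌋ = 2
lr = 0.2·0.8^2 = 0.2·0.64 = 0.128

0.128


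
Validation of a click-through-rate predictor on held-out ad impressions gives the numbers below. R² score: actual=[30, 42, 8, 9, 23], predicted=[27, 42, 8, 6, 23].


ȳ = 22.4
SS_res = Σ(y-ŷ)² = 18
SS_tot = Σ(y-ȳ)² = 829.2
R² = 1 - SS_res/SS_tot = 1 - 0.0217 = 0.9783

0.9783


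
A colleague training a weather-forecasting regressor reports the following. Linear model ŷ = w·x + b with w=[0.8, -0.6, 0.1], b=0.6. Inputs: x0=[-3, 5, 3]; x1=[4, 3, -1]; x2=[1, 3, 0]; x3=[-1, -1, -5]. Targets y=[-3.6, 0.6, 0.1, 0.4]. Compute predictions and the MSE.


ŷ0 = (0.8)·(-3) + (-0.6)·(5) + (0.1)·(3) + 0.6 = -4.5
ŷ1 = (0.8)·(4) + (-0.6)·(3) + (0.1)·(-1) + 0.6 = 1.9
ŷ2 = (0.8)·(1) + (-0.6)·(3) + (0.1)·(0) + 0.6 = -0.4
ŷ3 = (0.8)·(-1) + (-0.6)·(-1) + (0.1)·(-5) + 0.6 = -0.1
errors² = [0.81, 1.69, 0.25, 0.25]
MSE = 3.0000/4 = 0.75

0.75


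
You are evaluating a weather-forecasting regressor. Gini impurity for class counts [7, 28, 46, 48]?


Probabilities: [7/129, 28/129, 46/129, 48/129] ≈ [0.0543, 0.2171, 0.3566, 0.3721]
Σpᵢ² = (49 + 784 + 2116 + 2304)/129² = 5253/16641
Gini = 1 - Σpᵢ² = 1 - 5253/16641 = 0.6843

0.6843


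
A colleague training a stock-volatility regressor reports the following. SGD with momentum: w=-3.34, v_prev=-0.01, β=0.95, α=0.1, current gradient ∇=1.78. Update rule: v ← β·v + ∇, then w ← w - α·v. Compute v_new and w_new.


v_new = 0.95·-0.01 + 1.78 = -0.0095 + 1.78 = 1.7705
w_new = -3.34 - 0.1·1.7705 = -3.34 - 0.17705 = -3.51705

v_new=1.7705, w_new=-3.51705


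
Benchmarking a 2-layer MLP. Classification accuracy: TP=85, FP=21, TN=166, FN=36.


Accuracy = (TP+TN)/(TP+TN+FP+FN)
= (85+166)/(308)
= 251/308 = 81.49%

81.49%


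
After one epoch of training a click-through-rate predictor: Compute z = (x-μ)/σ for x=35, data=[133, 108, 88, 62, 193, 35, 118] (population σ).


μ = 105.2857, σ = 47.4243
z = (35 - 105.2857)/47.4243 = -1.4821

-1.4821


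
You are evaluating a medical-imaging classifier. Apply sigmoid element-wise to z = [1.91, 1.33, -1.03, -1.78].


σ(1.91) = 1/(1+e^-1.91) = 0.871
σ(1.33) = 1/(1+e^-1.33) = 0.7908
σ(-1.03) = 1/(1+e^1.03) = 0.2631
σ(-1.78) = 1/(1+e^1.78) = 0.1443
result = [0.871, 0.7908, 0.2631, 0.1443]

[0.871, 0.7908, 0.2631, 0.1443]


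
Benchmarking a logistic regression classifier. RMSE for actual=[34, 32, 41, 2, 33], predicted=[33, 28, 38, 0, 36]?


MSE = 39/5 = 7.8
RMSE = √(39/5) = 2.7928

2.7928


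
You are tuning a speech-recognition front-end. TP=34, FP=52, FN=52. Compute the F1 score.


Precision = 34/86 = 0.3953
Recall = 34/86 = 0.3953
F1 = 2·P·R/(P+R) = 2·TP/(2·TP+FP+FN) = 68/(68+52+52) = 68/172 = 0.3953

0.3953


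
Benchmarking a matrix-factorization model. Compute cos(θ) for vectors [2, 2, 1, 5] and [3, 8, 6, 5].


A·B = 2·3 + 2·8 + 1·6 + 5·5 = 53
‖A‖ = √34 = 5.831, ‖B‖ = √134 = 11.5758
cos = 53/(√34·√134) = 53/√4556 = 0.7852

0.7852


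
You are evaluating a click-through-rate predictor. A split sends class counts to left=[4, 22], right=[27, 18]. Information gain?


Parent = [31, 40], H_parent = 0.9884
H_left = 0.6194 (n=26), H_right = 0.971 (n=45)
H_children = (26/71)·0.6194 + (45/71)·0.971 = 0.8422
IG = 0.9884 - 0.8422 = 0.1462

0.1462


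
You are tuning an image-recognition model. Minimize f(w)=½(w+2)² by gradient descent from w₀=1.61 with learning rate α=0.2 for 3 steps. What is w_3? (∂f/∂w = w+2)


step 1: grad = 1.61+2 = 3.61; w = 1.61 - 0.2·(3.61) = 0.888
step 2: grad = 0.888+2 = 2.888; w = 0.888 - 0.2·(2.888) = 0.3104
step 3: grad = 0.3104+2 = 2.3104; w = 0.3104 - 0.2·(2.3104) = -0.15168

-0.15168


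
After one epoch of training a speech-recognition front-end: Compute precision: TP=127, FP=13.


Precision = TP/(TP+FP)
= 127/(127+13)
= 127/140 = 90.71%

90.71%


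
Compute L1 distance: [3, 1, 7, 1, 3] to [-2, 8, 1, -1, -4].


d = |3+ 2| + |1-8| + |7-1| + |1+ 1| + |3+ 4|
  = 5 + 7 + 6 + 2 + 7
  = 27

27


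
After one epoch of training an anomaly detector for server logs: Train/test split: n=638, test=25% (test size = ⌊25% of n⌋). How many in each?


Test = ⌊638·25/100⌋ = 159
Train = 638 - 159 = 479

Train: 479, Test: 159


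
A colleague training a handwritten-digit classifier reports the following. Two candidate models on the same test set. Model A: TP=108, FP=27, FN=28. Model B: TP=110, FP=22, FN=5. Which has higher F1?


Model A: P=108/135=0.8, R=108/136=0.7941, F1=2PR/(P+R)=2TP/(2TP+FP+FN)=216/271=0.797
Model B: P=110/132=0.8333, R=110/115=0.9565, F1=2PR/(P+R)=2TP/(2TP+FP+FN)=220/247=0.8907
0.797 < 0.8907 → Model B

Model B


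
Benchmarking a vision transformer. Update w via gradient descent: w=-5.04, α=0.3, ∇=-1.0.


w_new = w - α·∇
= -5.04 - 0.3·-1.0
= -5.04 + 0.3
= -4.74

-4.74


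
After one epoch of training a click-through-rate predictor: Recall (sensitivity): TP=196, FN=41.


Recall = TP/(TP+FN)
= 196/(196+41)
= 196/237 = 82.7%

82.7%


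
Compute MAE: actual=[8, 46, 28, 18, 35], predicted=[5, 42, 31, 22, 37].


Absolute errors: |8-5|=3, |46-42|=4, |28-31|=3, |18-22|=4, |35-37|=2
Sum = 16
MAE = 16/5 = 16/5

16/5


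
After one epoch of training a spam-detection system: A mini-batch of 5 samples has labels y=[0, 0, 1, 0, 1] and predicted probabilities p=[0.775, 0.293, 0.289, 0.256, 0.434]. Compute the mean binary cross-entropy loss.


L[0] = -ln(1-0.775) = -ln(0.225) = 1.4917
L[1] = -ln(1-0.293) = -ln(0.707) = 0.3467
L[2] = -ln(0.289) = 1.2413
L[3] = -ln(1-0.256) = -ln(0.744) = 0.2957
L[4] = -ln(0.434) = 0.8347
mean = (1.4917 + 0.3467 + 1.2413 + 0.2957 + 0.8347)/5 = 0.842

0.842


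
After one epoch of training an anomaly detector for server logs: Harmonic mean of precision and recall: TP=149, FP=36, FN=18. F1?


Precision = 149/185 = 0.8054
Recall = 149/167 = 0.8922
F1 = 2·P·R/(P+R) = 2·TP/(2·TP+FP+FN) = 298/(298+36+18) = 298/352 = 0.8466

0.8466


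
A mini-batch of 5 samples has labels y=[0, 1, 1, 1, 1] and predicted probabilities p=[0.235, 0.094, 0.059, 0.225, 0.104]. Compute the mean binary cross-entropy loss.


L[0] = -ln(1-0.235) = -ln(0.765) = 0.2679
L[1] = -ln(0.094) = 2.3645
L[2] = -ln(0.059) = 2.8302
L[3] = -ln(0.225) = 1.4917
L[4] = -ln(0.104) = 2.2634
mean = (0.2679 + 2.3645 + 2.8302 + 1.4917 + 2.2634)/5 = 1.8435

1.8435


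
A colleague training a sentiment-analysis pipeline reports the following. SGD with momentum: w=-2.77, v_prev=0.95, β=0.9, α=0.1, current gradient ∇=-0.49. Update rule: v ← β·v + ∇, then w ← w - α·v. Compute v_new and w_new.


v_new = 0.9·0.95 - 0.49 = 0.855 - 0.49 = 0.365
w_new = -2.77 - 0.1·0.365 = -2.77 - 0.0365 = -2.8065

v_new=0.365, w_new=-2.8065


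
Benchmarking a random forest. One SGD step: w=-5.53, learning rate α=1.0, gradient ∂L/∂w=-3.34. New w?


w_new = w - α·∇
= -5.53 - 1.0·-3.34
= -5.53 + 3.34
= -2.19

-2.19


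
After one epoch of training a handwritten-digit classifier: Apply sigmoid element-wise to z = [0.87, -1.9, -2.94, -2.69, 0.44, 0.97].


σ(0.87) = 1/(1+e^-0.87) = 0.7047
σ(-1.9) = 1/(1+e^1.9) = 0.1301
σ(-2.94) = 1/(1+e^2.94) = 0.0502
σ(-2.69) = 1/(1+e^2.69) = 0.0636
σ(0.44) = 1/(1+e^-0.44) = 0.6083
σ(0.97) = 1/(1+e^-0.97) = 0.7251
result = [0.7047, 0.1301, 0.0502, 0.0636, 0.6083, 0.7251]

[0.7047, 0.1301, 0.0502, 0.0636, 0.6083, 0.7251]


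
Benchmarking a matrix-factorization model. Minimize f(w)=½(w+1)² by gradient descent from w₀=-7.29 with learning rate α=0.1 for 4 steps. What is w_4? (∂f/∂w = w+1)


step 1: grad = -7.29+1 = -6.29; w = -7.29 - 0.1·(-6.29) = -6.661
step 2: grad = -6.661+1 = -5.661; w = -6.661 - 0.1·(-5.661) = -6.0949
step 3: grad = -6.0949+1 = -5.0949; w = -6.0949 - 0.1·(-5.0949) = -5.58541
step 4: grad = -5.58541+1 = -4.58541; w = -5.58541 - 0.1·(-4.58541) = -5.126869

-5.126869


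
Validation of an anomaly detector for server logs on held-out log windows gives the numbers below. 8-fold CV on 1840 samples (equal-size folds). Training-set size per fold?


Fold size = 1840/8 = 230
Training per fold = 1840 - 230 = 1610

1610


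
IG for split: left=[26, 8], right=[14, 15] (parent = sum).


Parent = [40, 23], H_parent = 0.9468
H_left = 0.7871 (n=34), H_right = 0.9991 (n=29)
H_children = (34/63)·0.7871 + (29/63)·0.9991 = 0.8847
IG = 0.9468 - 0.8847 = 0.0621

0.0621


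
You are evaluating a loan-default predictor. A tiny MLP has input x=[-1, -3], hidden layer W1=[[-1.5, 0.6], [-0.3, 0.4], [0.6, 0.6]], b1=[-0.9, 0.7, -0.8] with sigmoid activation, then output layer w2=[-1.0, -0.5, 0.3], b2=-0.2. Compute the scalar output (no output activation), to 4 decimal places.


z1[0] = (-1.5)·(-1) + (0.6)·(-3) - 0.9 = -1.2
z1[1] = (-0.3)·(-1) + (0.4)·(-3) + 0.7 = -0.2
z1[2] = (0.6)·(-1) + (0.6)·(-3) - 0.8 = -3.2
h = sigmoid(z1) = [0.2315, 0.4502, 0.0392]
output = (-1.0)·(0.2315) + (-0.5)·(0.4502) + (0.3)·(0.0392) - 0.2 = -0.6448

-0.6448


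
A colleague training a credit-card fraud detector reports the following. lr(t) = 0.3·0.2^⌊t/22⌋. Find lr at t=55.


n_drops = ⌊55/22⌋ = 2
lr = 0.3·0.2^2 = 0.3·0.04 = 0.012

0.012
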